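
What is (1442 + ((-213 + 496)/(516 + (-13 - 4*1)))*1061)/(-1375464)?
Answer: -1019821/686356536 ≈ -0.0014858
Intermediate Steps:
(1442 + ((-213 + 496)/(516 + (-13 - 4*1)))*1061)/(-1375464) = (1442 + (283/(516 + (-13 - 4)))*1061)*(-1/1375464) = (1442 + (283/(516 - 17))*1061)*(-1/1375464) = (1442 + (283/499)*1061)*(-1/1375464) = (1442 + 300263/499)*(-1/1375464) = (1019821/499)*(-1/1375464) = -1019821/686356536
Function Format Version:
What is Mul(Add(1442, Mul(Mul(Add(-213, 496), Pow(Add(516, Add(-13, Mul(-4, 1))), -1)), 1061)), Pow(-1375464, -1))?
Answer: Rational(-1019821, 686356536) ≈ -0.0014858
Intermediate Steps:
Mul(Add(1442, Mul(Mul(Add(-213, 496), Pow(Add(516, Add(-13, Mul(-4, 1))), -1)), 1061)), Pow(-1375464, -1)) = Mul(Add(1442, Mul(Mul(283, Pow(Add(516, Add(-13, -4)), -1)), 1061)), Rational(-1, 1375464)) = Mul(Add(1442, Mul(Mul(283, Pow(Add(516, -17), -1)), 1061)), Rational(-1, 1375464)) = Mul(Add(1442, Mul(Mul(283, Pow(499, -1)), 1061)), Rational(-1, 1375464)) = Mul(Add(1442, Mul(Mul(283, Rational(1, 499)), 1061)), Rational(-1, 1375464)) = Mul(Add(1442, Mul(Rational(283, 499), 1061)), Rational(-1, 1375464)) = Mul(Add(1442, Rational(300263, 499)), Rational(-1, 1375464)) = Mul(Rational(1019821, 499), Rational(-1, 1375464)) = Rational(-1019821, 686356536)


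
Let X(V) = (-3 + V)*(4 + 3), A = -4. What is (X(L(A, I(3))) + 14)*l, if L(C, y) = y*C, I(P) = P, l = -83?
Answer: 7553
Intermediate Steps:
L(C, y) = C*y
X(V) = -21 + 7*V (X(V) = (-3 + V)*7 = -21 + 7*V)
(X(L(A, I(3))) + 14)*l = ((-21 + 7*(-4*3)) + 14)*(-83) = ((-21 + 7*(-12)) + 14)*(-83) = ((-21 - 84) + 14)*(-83) = (-105 + 14)*(-83) = -91*(-83) = 7553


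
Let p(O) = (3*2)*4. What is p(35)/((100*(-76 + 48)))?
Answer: -3/350 ≈ -0.0085714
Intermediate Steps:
p(O) = 24 (p(O) = 6*4 = 24)
p(35)/((100*(-76 + 48))) = 24/((100*(-76 + 48))) = 24/((100*(-28))) = 24/(-2800) = 24*(-1/2800) = -3/350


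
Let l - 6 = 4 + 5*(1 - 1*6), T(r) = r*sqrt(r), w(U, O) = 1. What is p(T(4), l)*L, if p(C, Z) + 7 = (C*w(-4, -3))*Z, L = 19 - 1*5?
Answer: -1778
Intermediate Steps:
L = 14 (L = 19 - 5 = 14)
T(r) = r**(3/2)
l = -15 (l = 6 + (4 + 5*(1 - 1*6)) = 6 + (4 + 5*(1 - 6)) = 6 + (4 + 5*(-5)) = 6 + (4 - 25) = 6 - 21 = -15)
p(C, Z) = -7 + C*Z (p(C, Z) = -7 + (C*1)*Z = -7 + C*Z)
p(T(4), l)*L = (-7 + 4**(3/2)*(-15))*14 = (-7 + 8*(-15))*14 = (-7 - 120)*14 = -127*14 = -1778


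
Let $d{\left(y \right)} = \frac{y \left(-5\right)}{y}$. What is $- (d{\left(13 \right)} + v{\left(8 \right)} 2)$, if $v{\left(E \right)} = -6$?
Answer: $17$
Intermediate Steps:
$d{\left(y \right)} = -5$ ($d{\left(y \right)} = \frac{\left(-5\right) y}{y} = -5$)
$- (d{\left(13 \right)} + v{\left(8 \right)} 2) = - (-5 - 12) = \left(-1\right) \left(-17\right) = 17$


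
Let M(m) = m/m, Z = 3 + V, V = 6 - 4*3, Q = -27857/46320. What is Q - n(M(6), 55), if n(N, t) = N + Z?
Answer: 64783/46320 ≈ 1.3986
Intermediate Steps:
Q = -27857/46320 (Q = -27857*1/46320 = -27857/46320 ≈ -0.60140)
V = -6 (V = 6 - 12 = -6)
Z = -3 (Z = 3 - 6 = -3)
M(m) = 1
n(N, t) = -3 + N (n(N, t) = N - 3 = -3 + N)
Q - n(M(6), 55) = -27857/46320 - (-3 + 1) = -27857/46320 - 1*(-2) = -27857/46320 + 2 = 64783/46320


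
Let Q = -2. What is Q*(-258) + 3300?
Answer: 3816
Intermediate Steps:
Q*(-258) + 3300 = -2*(-258) + 3300 = 516 + 3300 = 3816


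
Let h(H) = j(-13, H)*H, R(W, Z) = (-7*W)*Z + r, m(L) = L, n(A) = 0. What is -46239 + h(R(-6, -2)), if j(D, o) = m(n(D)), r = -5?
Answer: -46239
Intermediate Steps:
R(W, Z) = -5 - 7*W*Z (R(W, Z) = (-7*W)*Z - 5 = -7*W*Z - 5 = -5 - 7*W*Z)
j(D, o) = 0
h(H) = 0 (h(H) = 0*H = 0)
-46239 + h(R(-6, -2)) = -46239 + 0 = -46239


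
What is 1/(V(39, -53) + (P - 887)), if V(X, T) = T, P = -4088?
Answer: -1/5028 ≈ -0.00019889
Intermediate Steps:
1/(V(39, -53) + (P - 887)) = 1/(-53 + (-4088 - 887)) = 1/(-53 - 4975) = 1/(-5028) = -1/5028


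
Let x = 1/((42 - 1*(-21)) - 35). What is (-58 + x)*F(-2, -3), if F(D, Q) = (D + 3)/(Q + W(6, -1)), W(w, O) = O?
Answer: 1623/112 ≈ 14.491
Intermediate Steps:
F(D, Q) = (3 + D)/(-1 + Q) (F(D, Q) = (D + 3)/(Q - 1) = (3 + D)/(-1 + Q))
x = 1/28 (x = 1/((42 + 21) - 35) = 1/(63 - 35) = 1/28 ≈ 0.035714)
(-58 + x)*F(-2, -3) = (-58 + 1/28)*((3 - 2)/(-1 - 3)) = -1623/(28*(-4)) = -(-1623)/112 = -1623/28*(-1/4) = 1623/112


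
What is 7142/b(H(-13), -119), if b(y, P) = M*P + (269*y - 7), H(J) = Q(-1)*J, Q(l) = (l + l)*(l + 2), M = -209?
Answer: 3571/15929 ≈ 0.22418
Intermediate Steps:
Q(l) = 2*l*(2 + l) (Q(l) = (2*l)*(2 + l) = 2*l*(2 + l))
H(J) = -2*J (H(J) = (2*(-1)*(2 - 1))*J = (2*(-1)*1)*J = -2*J)
b(y, P) = -7 - 209*P + 269*y (b(y, P) = -209*P + (269*y - 7) = -209*P + (-7 + 269*y) = -7 - 209*P + 269*y)
7142/b(H(-13), -119) = 7142/(-7 - 209*(-119) + 269*(-2*(-13))) = 7142/(-7 + 24871 + 269*26) = 7142/(-7 + 24871 + 6994) = 7142/31858 = 7142*(1/31858) = 3571/15929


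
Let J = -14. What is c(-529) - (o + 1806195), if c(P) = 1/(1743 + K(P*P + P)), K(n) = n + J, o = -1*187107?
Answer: -455030110607/281041 ≈ -1.6191e+6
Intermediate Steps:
o = -187107
K(n) = -14 + n (K(n) = n - 14 = -14 + n)
c(P) = 1/(1729 + P + P**2) (c(P) = 1/(1743 + (-14 + (P*P + P))) = 1/(1743 + (-14 + (P**2 + P))) = 1/(1743 + (-14 + (P + P**2))) = 1/(1743 + (-14 + P + P**2)) = 1/(1729 + P + P**2))
c(-529) - (o + 1806195) = 1/(1729 - 529*(1 - 529)) - (-187107 + 1806195) = 1/(1729 - 529*(-528)) - 1*1619088 = 1/(1729 + 279312) - 1619088 = 1/281041 - 1619088 = -455030110607/281041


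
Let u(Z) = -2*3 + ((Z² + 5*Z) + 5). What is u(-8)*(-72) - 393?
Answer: -2049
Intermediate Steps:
u(Z) = -1 + Z² + 5*Z (u(Z) = -6 + (5 + Z² + 5*Z) = -1 + Z² + 5*Z)
u(-8)*(-72) - 393 = (-1 + (-8)² + 5*(-8))*(-72) - 393 = (-1 + 64 - 40)*(-72) - 393 = 23*(-72) - 393 = -1656 - 393 = -2049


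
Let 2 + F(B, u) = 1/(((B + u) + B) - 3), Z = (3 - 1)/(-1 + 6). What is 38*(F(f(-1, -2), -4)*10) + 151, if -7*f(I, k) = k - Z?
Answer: -147889/221 ≈ -669.18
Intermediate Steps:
Z = ⅖ (Z = 2/5 = 2*(⅕) = ⅖ ≈ 0.40000)
f(I, k) = 2/35 - k/7 (f(I, k) = -(k - 1*⅖)/7 = -(k - ⅖)/7 = -(-⅖ + k)/7 = 2/35 - k/7)
F(B, u) = -2 + 1/(-3 + u + 2*B) (F(B, u) = -2 + 1/(((B + u) + B) - 3) = -2 + 1/((u + 2*B) - 3) = -2 + 1/(-3 + u + 2*B))
38*(F(f(-1, -2), -4)*10) + 151 = 38*(((7 - 4*(2/35 - ⅐*(-2)) - 2*(-4))/(-3 - 4 + 2*(2/35 - ⅐*(-2))))*10) + 151 = 38*(((7 - 4*(2/35 + 2/7) + 8)/(-3 - 4 + 2*(2/35 + 2/7)))*10) + 151 = 38*(((7 - 4*12/35 + 8)/(-3 - 4 + 2*(12/35)))*10) + 151 = 38*(((7 - 48/35 + 8)/(-3 - 4 + 24/35))*10) + 151 = 38*(((477/35)/(-221/35))*10) + 151 = 38*(-35/221*477/35*10) + 151 = 38*(-477/221*10) + 151 = 38*(-4770/221) + 151 = -181260/221 + 151 = -147889/221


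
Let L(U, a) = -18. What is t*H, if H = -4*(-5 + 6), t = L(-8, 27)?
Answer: 72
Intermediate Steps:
t = -18
H = -4 (H = -4*1 = -4)
t*H = -18*(-4) = 72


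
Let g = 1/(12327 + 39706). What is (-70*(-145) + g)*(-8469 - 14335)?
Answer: -12043589422604/52033 ≈ -2.3146e+8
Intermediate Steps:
g = 1/52033 ≈ 1.9219e-5
(-70*(-145) + g)*(-8469 - 14335) = (-70*(-145) + 1/52033)*(-8469 - 14335) = (10150 + 1/52033)*(-22804) = (528134951/52033)*(-22804) = -12043589422604/52033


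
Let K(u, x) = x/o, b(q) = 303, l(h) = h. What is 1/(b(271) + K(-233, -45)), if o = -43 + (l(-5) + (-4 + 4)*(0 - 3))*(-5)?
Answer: 2/611 ≈ 0.0032733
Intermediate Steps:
o = -18 (o = -43 + (-5 + (-4 + 4)*(0 - 3))*(-5) = -43 + (-5 + 0*(-3))*(-5) = -43 + (-5 + 0)*(-5) = -43 - 5*(-5) = -43 + 25 = -18)
K(u, x) = -x/18 (K(u, x) = x/(-18) = x*(-1/18) = -x/18)
1/(b(271) + K(-233, -45)) = 1/(303 - 1/18*(-45)) = 1/(303 + 5/2) = 1/(611/2) = 2/611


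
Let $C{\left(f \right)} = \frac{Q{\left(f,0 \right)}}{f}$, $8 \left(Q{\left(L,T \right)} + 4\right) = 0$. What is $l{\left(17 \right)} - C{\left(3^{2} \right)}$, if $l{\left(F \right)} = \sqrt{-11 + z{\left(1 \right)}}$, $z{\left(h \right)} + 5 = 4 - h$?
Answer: $\frac{4}{9} + i \sqrt{13} \approx 0.44444 + 3.6056 i$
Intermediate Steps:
$z{\left(h \right)} = -1 - h$ ($z{\left(h \right)} = -5 - \left(-4 + h\right) = -1 - h$)
$l{\left(F \right)} = i \sqrt{13}$ ($l{\left(F \right)} = \sqrt{-11 - 2} = \sqrt{-13} = i \sqrt{13}$)
$Q{\left(L,T \right)} = -4$ ($Q{\left(L,T \right)} = -4 + \frac{1}{8} \cdot 0 = -4 + 0 = -4$)
$C{\left(f \right)} = - \frac{4}{f}$
$l{\left(17 \right)} - C{\left(3^{2} \right)} = i \sqrt{13} - - \frac{4}{3^{2}} = i \sqrt{13} - - \frac{4}{9} = i \sqrt{13} + \frac{4}{9} = \frac{4}{9} + i \sqrt{13}$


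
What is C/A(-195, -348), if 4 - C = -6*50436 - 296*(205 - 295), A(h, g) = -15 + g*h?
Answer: 55196/13569 ≈ 4.0678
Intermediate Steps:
C = 275980 (C = 4 - (-6*50436 - 296*(205 - 295)) = 4 - (-302616 - 296*(-90)) = 4 - (-302616 + 26640) = 4 - 1*(-275976) = 4 + 275976 = 275980)
C/A(-195, -348) = 275980/(-15 - 348*(-195)) = 275980/(-15 + 67860) = 275980/67845 = 275980*(1/67845) = 55196/13569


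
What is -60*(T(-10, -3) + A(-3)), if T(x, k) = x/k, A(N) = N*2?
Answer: 160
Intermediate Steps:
A(N) = 2*N
-60*(T(-10, -3) + A(-3)) = -60*(-10/(-3) + 2*(-3)) = -60*(-10*(-1/3) - 6) = -60*(10/3 - 6) = -60*(-8/3) = 160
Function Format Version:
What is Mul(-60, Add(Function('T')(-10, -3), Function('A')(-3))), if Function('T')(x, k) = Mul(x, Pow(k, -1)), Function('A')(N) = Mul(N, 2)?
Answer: 160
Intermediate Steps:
Function('A')(N) = Mul(2, N)
Mul(-60, Add(Function('T')(-10, -3), Function('A')(-3))) = Mul(-60, Add(Mul(-10, Pow(-3, -1)), Mul(2, -3))) = Mul(-60, Add(Mul(-10, Rational(-1, 3)), -6)) = Mul(-60, Add(Rational(10, 3), -6)) = Mul(-60, Rational(-8, 3)) = 160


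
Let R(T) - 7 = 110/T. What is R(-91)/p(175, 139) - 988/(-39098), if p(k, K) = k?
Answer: 18169273/311317825 ≈ 0.058362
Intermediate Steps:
R(T) = 7 + 110/T
R(-91)/p(175, 139) - 988/(-39098) = (7 + 110/(-91))/175 - 988/(-39098) = (7 + 110*(-1/91))*(1/175) - 988*(-1/39098) = (7 - 110/91)*(1/175) + 494/19549 = (527/91)*(1/175) + 494/19549 = 527/15925 + 494/19549 = 18169273/311317825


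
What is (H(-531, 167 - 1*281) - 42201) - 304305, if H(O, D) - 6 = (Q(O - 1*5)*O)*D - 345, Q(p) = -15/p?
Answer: -92500455/268 ≈ -3.4515e+5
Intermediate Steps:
H(O, D) = -339 - 15*D*O/(-5 + O) (H(O, D) = 6 + (((-15/(O - 1*5))*O)*D - 345) = 6 + (((-15/(O - 5))*O)*D - 345) = 6 + (((-15/(-5 + O))*O)*D - 345) = 6 + ((-15*O/(-5 + O))*D - 345) = 6 + (-15*D*O/(-5 + O) - 345) = 6 + (-345 - 15*D*O/(-5 + O)) = -339 - 15*D*O/(-5 + O))
(H(-531, 167 - 1*281) - 42201) - 304305 = (3*(565 - 113*(-531) - 5*(167 - 1*281)*(-531))/(-5 - 531) - 42201) - 304305 = (3*(565 + 60003 - 5*(167 - 281)*(-531))/(-536) - 42201) - 304305 = (3*(-1/536)*(565 + 60003 - 5*(-114)*(-531)) - 42201) - 304305 = (3*(-1/536)*(565 + 60003 - 302670) - 42201) - 304305 = (3*(-1/536)*(-242102) - 42201) - 304305 = (363153/268 - 42201) - 304305 = -10946715/268 - 304305 = -92500455/268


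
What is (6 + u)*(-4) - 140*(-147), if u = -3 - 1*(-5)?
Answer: 20548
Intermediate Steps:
u = 2 (u = -3 + 5 = 2)
(6 + u)*(-4) - 140*(-147) = (6 + 2)*(-4) - 140*(-147) = 8*(-4) + 20580 = -32 + 20580 = 20548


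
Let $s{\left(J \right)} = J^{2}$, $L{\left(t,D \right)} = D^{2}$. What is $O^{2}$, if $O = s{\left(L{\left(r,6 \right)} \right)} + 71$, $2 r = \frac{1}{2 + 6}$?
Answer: $1868689$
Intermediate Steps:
$r = \frac{1}{16}$ ($r = \frac{1}{2 \left(2 + 6\right)} = \frac{1}{2 \cdot 8} = \frac{1}{2} \cdot \frac{1}{8} = \frac{1}{16} \approx 0.0625$)
$O = 1367$ ($O = \left(6^{2}\right)^{2} + 71 = 36^{2} + 71 = 1296 + 71 = 1367$)
$O^{2} = 1367^{2} = 1868689$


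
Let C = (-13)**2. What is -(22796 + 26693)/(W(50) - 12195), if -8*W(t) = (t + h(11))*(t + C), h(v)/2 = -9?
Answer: 49489/13071 ≈ 3.7862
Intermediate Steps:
h(v) = -18 (h(v) = 2*(-9) = -18)
C = 169
W(t) = -(-18 + t)*(169 + t)/8 (W(t) = -(t - 18)*(t + 169)/8 = -(-18 + t)*(169 + t)/8)
-(22796 + 26693)/(W(50) - 12195) = -(22796 + 26693)/((1521/4 - 151/8*50 - 1/8*50**2) - 12195) = -49489/((1521/4 - 3775/4 - 1/8*2500) - 12195) = -49489/((1521/4 - 3775/4 - 625/2) - 12195) = -49489/(-876 - 12195) = -49489/(-13071) = -49489*(-1)/13071 = -1*(-49489/13071) = 49489/13071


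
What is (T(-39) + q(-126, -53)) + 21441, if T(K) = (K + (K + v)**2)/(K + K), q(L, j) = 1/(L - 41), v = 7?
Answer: 279125893/13026 ≈ 21428.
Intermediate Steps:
q(L, j) = 1/(-41 + L)
T(K) = (K + (7 + K)**2)/(2*K) (T(K) = (K + (K + 7)**2)/(K + K) = (K + (7 + K)**2)/((2*K)) = (K + (7 + K)**2)*(1/(2*K)) = (K + (7 + K)**2)/(2*K))
(T(-39) + q(-126, -53)) + 21441 = ((1/2)*(-39 + (7 - 39)**2)/(-39) + 1/(-41 - 126)) + 21441 = ((1/2)*(-1/39)*(-39 + (-32)**2) + 1/(-167)) + 21441 = ((1/2)*(-1/39)*(-39 + 1024) - 1/167) + 21441 = ((1/2)*(-1/39)*985 - 1/167) + 21441 = (-985/78 - 1/167) + 21441 = -164573/13026 + 21441 = 279125893/13026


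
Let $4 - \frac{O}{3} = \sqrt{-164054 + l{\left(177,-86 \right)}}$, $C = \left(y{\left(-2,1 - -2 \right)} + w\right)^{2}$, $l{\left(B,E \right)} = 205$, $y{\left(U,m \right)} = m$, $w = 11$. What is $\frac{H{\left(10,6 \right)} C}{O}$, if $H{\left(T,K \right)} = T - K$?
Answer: $\frac{3136}{491595} + \frac{784 i \sqrt{163849}}{491595} \approx 0.0063792 + 0.64555 i$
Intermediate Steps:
$C = 196$ ($C = \left(\left(1 - -2\right) + 11\right)^{2} = \left(\left(1 + 2\right) + 11\right)^{2} = \left(3 + 11\right)^{2} = 14^{2} = 196$)
$O = 12 - 3 i \sqrt{163849}$ ($O = 12 - 3 \sqrt{-164054 + 205} = 12 - 3 \sqrt{-163849} = 12 - 3 i \sqrt{163849} \approx 12.0 - 1214.3 i$)
$\frac{H{\left(10,6 \right)} C}{O} = \frac{\left(10 - 6\right) 196}{12 - 3 i \sqrt{163849}} = \frac{4 \cdot 196}{12 - 3 i \sqrt{163849}} = \frac{784}{12 - 3 i \sqrt{163849}}$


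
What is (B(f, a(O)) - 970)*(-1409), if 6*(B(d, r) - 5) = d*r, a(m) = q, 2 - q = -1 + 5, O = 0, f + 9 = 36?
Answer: 1372366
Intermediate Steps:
f = 27 (f = -9 + 36 = 27)
q = -2 (q = 2 - (-1 + 5) = 2 - 1*4 = 2 - 4 = -2)
a(m) = -2
B(d, r) = 5 + d*r/6 (B(d, r) = 5 + (d*r)/6 = 5 + d*r/6)
(B(f, a(O)) - 970)*(-1409) = ((5 + (⅙)*27*(-2)) - 970)*(-1409) = ((5 - 9) - 970)*(-1409) = (-4 - 970)*(-1409) = -974*(-1409) = 1372366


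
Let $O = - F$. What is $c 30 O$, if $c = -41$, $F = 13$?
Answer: $15990$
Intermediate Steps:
$O = -13$ ($O = \left(-1\right) 13 = -13$)
$c 30 O = \left(-41\right) 30 \left(-13\right) = \left(-1230\right) \left(-13\right) = 15990$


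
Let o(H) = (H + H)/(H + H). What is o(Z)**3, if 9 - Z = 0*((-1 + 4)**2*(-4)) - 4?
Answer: 1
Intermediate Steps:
Z = 13 (Z = 9 - (0*((-1 + 4)**2*(-4)) - 4) = 9 - (0*(3**2*(-4)) - 4) = 9 - (0*(9*(-4)) - 4) = 9 - (0*(-36) - 4) = 9 - (0 - 4) = 9 - 1*(-4) = 9 + 4 = 13)
o(H) = 1 (o(H) = (2*H)/((2*H)) = (2*H)*(1/(2*H)) = 1)
o(Z)**3 = 1**3 = 1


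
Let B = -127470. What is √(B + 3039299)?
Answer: √2911829 ≈ 1706.4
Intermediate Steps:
√(B + 3039299) = √(-127470 + 3039299) = √2911829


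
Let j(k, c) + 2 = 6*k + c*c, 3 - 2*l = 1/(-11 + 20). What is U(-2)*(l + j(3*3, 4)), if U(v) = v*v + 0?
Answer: 2500/9 ≈ 277.78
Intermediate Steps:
l = 13/9 (l = 3/2 - 1/(2*(-11 + 20)) = 3/2 - 1/2/9 = 3/2 - 1/2*1/9 = 3/2 - 1/18 = 13/9 ≈ 1.4444)
U(v) = v**2 (U(v) = v**2 + 0 = v**2)
j(k, c) = -2 + c**2 + 6*k (j(k, c) = -2 + (6*k + c*c) = -2 + (6*k + c**2) = -2 + (c**2 + 6*k) = -2 + c**2 + 6*k)
U(-2)*(l + j(3*3, 4)) = (-2)**2*(13/9 + (-2 + 4**2 + 6*(3*3))) = 4*(13/9 + (-2 + 16 + 6*9)) = 4*(13/9 + (-2 + 16 + 54)) = 4*(13/9 + 68) = 4*(625/9) = 2500/9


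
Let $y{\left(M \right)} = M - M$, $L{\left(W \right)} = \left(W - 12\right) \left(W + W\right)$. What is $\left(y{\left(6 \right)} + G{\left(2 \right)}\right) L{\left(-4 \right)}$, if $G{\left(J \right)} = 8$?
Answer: $1024$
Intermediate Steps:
$L{\left(W \right)} = 2 W \left(-12 + W\right)$ ($L{\left(W \right)} = \left(-12 + W\right) 2 W = 2 W \left(-12 + W\right)$)
$y{\left(M \right)} = 0$
$\left(y{\left(6 \right)} + G{\left(2 \right)}\right) L{\left(-4 \right)} = \left(0 + 8\right) 2 \left(-4\right) \left(-12 - 4\right) = 8 \cdot 2 \left(-4\right) \left(-16\right) = 8 \cdot 128 = 1024$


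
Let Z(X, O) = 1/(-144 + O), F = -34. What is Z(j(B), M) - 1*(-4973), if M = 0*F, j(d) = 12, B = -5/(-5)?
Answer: 716111/144 ≈ 4973.0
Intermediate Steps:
B = 1 (B = -5*(-⅕) = 1)
M = 0 (M = 0*(-34) = 0)
Z(j(B), M) - 1*(-4973) = 1/(-144 + 0) - 1*(-4973) = 1/(-144) + 4973 = -1/144 + 4973 = 716111/144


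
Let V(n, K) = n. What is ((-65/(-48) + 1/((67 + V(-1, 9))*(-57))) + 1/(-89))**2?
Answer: 12933999453769/7174597959936 ≈ 1.8027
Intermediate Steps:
((-65/(-48) + 1/((67 + V(-1, 9))*(-57))) + 1/(-89))**2 = ((-65/(-48) + 1/((67 - 1)*(-57))) + 1/(-89))**2 = ((-65*(-1/48) - 1/57/66) - 1/89)**2 = ((65/48 + (1/66)*(-1/57)) - 1/89)**2 = ((65/48 - 1/3762) - 1/89)**2 = (40747/30096 - 1/89)**2 = (3596387/2678544)**2 = 12933999453769/7174597959936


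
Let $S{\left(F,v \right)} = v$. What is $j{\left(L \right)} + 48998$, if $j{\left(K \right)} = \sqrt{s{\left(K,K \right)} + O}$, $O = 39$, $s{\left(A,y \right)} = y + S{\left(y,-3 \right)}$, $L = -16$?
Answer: $48998 + 2 \sqrt{5} \approx 49003.0$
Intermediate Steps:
$s{\left(A,y \right)} = -3 + y$ ($s{\left(A,y \right)} = y - 3 = -3 + y$)
$j{\left(K \right)} = \sqrt{36 + K}$ ($j{\left(K \right)} = \sqrt{\left(-3 + K\right) + 39} = \sqrt{36 + K}$)
$j{\left(L \right)} + 48998 = \sqrt{36 - 16} + 48998 = \sqrt{20} + 48998 = 2 \sqrt{5} + 48998 = 48998 + 2 \sqrt{5}$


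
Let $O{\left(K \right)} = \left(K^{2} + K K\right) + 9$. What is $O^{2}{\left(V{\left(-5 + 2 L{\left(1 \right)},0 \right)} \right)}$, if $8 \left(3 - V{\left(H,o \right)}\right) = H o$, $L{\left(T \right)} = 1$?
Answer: $729$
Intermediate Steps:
$V{\left(H,o \right)} = 3 - \frac{H o}{8}$
$O{\left(K \right)} = 9 + 2 K^{2}$ ($O{\left(K \right)} = \left(K^{2} + K^{2}\right) + 9 = 2 K^{2} + 9 = 9 + 2 K^{2}$)
$O^{2}{\left(V{\left(-5 + 2 L{\left(1 \right)},0 \right)} \right)} = \left(9 + 2 \left(3 - \frac{1}{8} \left(-5 + 2 \cdot 1\right) 0\right)^{2}\right)^{2} = \left(9 + 2 \left(3 - \frac{1}{8} \left(-5 + 2\right) 0\right)^{2}\right)^{2} = \left(9 + 2 \left(3 - \left(- \frac{3}{8}\right) 0\right)^{2}\right)^{2} = \left(9 + 2 \left(3 + 0\right)^{2}\right)^{2} = \left(9 + 2 \cdot 3^{2}\right)^{2} = \left(9 + 2 \cdot 9\right)^{2} = \left(9 + 18\right)^{2} = 27^{2} = 729$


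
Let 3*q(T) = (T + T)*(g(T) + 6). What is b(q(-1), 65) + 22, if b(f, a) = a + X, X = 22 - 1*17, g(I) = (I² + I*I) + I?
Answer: 92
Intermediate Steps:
g(I) = I + 2*I² (g(I) = (I² + I²) + I = 2*I² + I = I + 2*I²)
q(T) = 2*T*(6 + T*(1 + 2*T))/3 (q(T) = ((T + T)*(T*(1 + 2*T) + 6))/3 = ((2*T)*(6 + T*(1 + 2*T)))/3 = (2*T*(6 + T*(1 + 2*T)))/3 = 2*T*(6 + T*(1 + 2*T))/3)
X = 5 (X = 22 - 17 = 5)
b(f, a) = 5 + a (b(f, a) = a + 5 = 5 + a)
b(q(-1), 65) + 22 = (5 + 65) + 22 = 70 + 22 = 92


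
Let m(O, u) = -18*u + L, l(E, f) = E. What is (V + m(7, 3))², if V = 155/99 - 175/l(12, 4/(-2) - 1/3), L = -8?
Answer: 882505849/156816 ≈ 5627.6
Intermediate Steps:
m(O, u) = -8 - 18*u (m(O, u) = -18*u - 8 = -8 - 18*u)
V = -5155/396 (V = 155/99 - 175/12 = -5155/396 ≈ -13.018)
(V + m(7, 3))² = (-5155/396 + (-8 - 18*3))² = (-5155/396 + (-8 - 54))² = (-5155/396 - 62)² = (-29707/396)² = 882505849/156816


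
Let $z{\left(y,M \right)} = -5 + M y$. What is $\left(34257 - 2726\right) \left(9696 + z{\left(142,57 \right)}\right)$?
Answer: $560778835$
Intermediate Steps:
$\left(34257 - 2726\right) \left(9696 + z{\left(142,57 \right)}\right) = \left(34257 - 2726\right) \left(9696 + \left(-5 + 57 \cdot 142\right)\right) = 31531 \left(9696 + \left(-5 + 8094\right)\right) = 31531 \left(9696 + 8089\right) = 31531 \cdot 17785 = 560778835$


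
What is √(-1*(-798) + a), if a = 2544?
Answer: √3342 ≈ 57.810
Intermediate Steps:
√(-1*(-798) + a) = √(-1*(-798) + 2544) = √(798 + 2544) = √3342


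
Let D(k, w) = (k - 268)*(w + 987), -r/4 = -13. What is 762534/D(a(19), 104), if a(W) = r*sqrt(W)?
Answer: -2838321/309844 - 550719*sqrt(19)/309844 ≈ -16.908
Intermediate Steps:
r = 52 (r = -4*(-13) = 52)
a(W) = 52*sqrt(W)
D(k, w) = (-268 + k)*(987 + w)
762534/D(a(19), 104) = 762534/(-264516 - 268*104 + 987*(52*sqrt(19)) + (52*sqrt(19))*104) = 762534/(-264516 - 27872 + 51324*sqrt(19) + 5408*sqrt(19)) = 762534/(-292388 + 56732*sqrt(19))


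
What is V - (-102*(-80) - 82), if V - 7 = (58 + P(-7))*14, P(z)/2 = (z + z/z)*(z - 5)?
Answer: -5243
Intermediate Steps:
P(z) = 2*(1 + z)*(-5 + z) (P(z) = 2*((z + z/z)*(z - 5)) = 2*((z + 1)*(-5 + z)) = 2*((1 + z)*(-5 + z)) = 2*(1 + z)*(-5 + z))
V = 2835 (V = 7 + (58 + (-10 - 8*(-7) + 2*(-7)²))*14 = 7 + (58 + (-10 + 56 + 2*49))*14 = 7 + (58 + (-10 + 56 + 98))*14 = 7 + (58 + 144)*14 = 7 + 202*14 = 7 + 2828 = 2835)
V - (-102*(-80) - 82) = 2835 - (-102*(-80) - 82) = 2835 - (8160 - 82) = 2835 - 1*8078 = 2835 - 8078 = -5243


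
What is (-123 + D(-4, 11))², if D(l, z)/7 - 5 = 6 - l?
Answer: 324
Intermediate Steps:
D(l, z) = 77 - 7*l (D(l, z) = 35 + 7*(6 - l) = 35 + (42 - 7*l) = 77 - 7*l)
(-123 + D(-4, 11))² = (-123 + (77 - 7*(-4)))² = (-123 + (77 + 28))² = (-123 + 105)² = (-18)² = 324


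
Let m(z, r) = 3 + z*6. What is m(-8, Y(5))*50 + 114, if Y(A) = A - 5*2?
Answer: -2136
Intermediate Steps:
Y(A) = -10 + A (Y(A) = A - 10 = -10 + A)
m(z, r) = 3 + 6*z
m(-8, Y(5))*50 + 114 = (3 + 6*(-8))*50 + 114 = (3 - 48)*50 + 114 = -45*50 + 114 = -2250 + 114 = -2136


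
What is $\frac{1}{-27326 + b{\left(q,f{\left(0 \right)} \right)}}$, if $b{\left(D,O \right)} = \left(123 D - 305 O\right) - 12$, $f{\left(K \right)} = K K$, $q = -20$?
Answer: $- \frac{1}{29798} \approx -3.3559 \cdot 10^{-5}$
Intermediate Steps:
$f{\left(K \right)} = K^{2}$
$b{\left(D,O \right)} = -12 - 305 O + 123 D$ ($b{\left(D,O \right)} = \left(- 305 O + 123 D\right) - 12 = -12 - 305 O + 123 D$)
$\frac{1}{-27326 + b{\left(q,f{\left(0 \right)} \right)}} = \frac{1}{-27326 - \left(2472 + 0\right)} = \frac{1}{-27326 - 2472} = \frac{1}{-29798} = - \frac{1}{29798}$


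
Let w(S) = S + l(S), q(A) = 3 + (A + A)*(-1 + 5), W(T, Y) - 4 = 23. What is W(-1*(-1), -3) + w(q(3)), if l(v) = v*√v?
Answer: 54 + 81*√3 ≈ 194.30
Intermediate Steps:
l(v) = v^(3/2)
W(T, Y) = 27 (W(T, Y) = 4 + 23 = 27)
q(A) = 3 + 8*A (q(A) = 3 + (2*A)*4 = 3 + 8*A)
w(S) = S + S^(3/2)
W(-1*(-1), -3) + w(q(3)) = 27 + ((3 + 8*3) + (3 + 8*3)^(3/2)) = 27 + ((3 + 24) + (3 + 24)^(3/2)) = 27 + (27 + 27^(3/2)) = 27 + (27 + 81*√3) = 54 + 81*√3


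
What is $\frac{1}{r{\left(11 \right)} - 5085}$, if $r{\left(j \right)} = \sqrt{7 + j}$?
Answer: $- \frac{565}{2873023} - \frac{\sqrt{2}}{8619069} \approx -0.00019682$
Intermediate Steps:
$\frac{1}{r{\left(11 \right)} - 5085} = \frac{1}{\sqrt{7 + 11} - 5085} = \frac{1}{\sqrt{18} - 5085} = \frac{1}{3 \sqrt{2} - 5085} = \frac{1}{-5085 + 3 \sqrt{2}}$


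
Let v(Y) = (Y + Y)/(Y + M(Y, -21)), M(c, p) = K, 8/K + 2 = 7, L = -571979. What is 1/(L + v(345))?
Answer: -1733/991236157 ≈ -1.7483e-6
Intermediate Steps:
K = 8/5 (K = 8/(-2 + 7) = 8/5 ≈ 1.6000)
M(c, p) = 8/5
v(Y) = 2*Y/(8/5 + Y) (v(Y) = (Y + Y)/(Y + 8/5) = (2*Y)/(8/5 + Y) = 2*Y/(8/5 + Y))
1/(L + v(345)) = 1/(-571979 + 10*345/(8 + 5*345)) = 1/(-571979 + 10*345/(8 + 1725)) = 1/(-571979 + 10*345/1733) = 1/(-571979 + 10*345*(1/1733)) = 1/(-571979 + 3450/1733) = 1/(-991236157/1733) = -1733/991236157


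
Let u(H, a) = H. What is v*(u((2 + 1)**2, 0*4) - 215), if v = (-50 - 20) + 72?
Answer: -412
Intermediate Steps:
v = 2 (v = -70 + 72 = 2)
v*(u((2 + 1)**2, 0*4) - 215) = 2*((2 + 1)**2 - 215) = 2*(3**2 - 215) = 2*(9 - 215) = 2*(-206) = -412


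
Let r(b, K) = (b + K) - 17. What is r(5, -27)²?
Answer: 1521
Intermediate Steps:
r(b, K) = -17 + K + b (r(b, K) = (K + b) - 17 = -17 + K + b)
r(5, -27)² = (-17 - 27 + 5)² = (-39)² = 1521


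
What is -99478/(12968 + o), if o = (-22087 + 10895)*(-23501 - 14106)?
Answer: -49739/210455256 ≈ -0.00023634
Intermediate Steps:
o = 420897544 (o = -11192*(-37607) = 420897544)
-99478/(12968 + o) = -99478/(12968 + 420897544) = -99478/420910512 = -99478*1/420910512 = -49739/210455256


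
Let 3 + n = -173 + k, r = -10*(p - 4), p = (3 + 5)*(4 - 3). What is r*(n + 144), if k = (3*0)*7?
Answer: 1280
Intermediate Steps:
p = 8 (p = 8*1 = 8)
r = -40 (r = -10*(8 - 4) = -10*4 = -40)
k = 0 (k = 0*7 = 0)
n = -176 (n = -3 + (-173 + 0) = -3 - 173 = -176)
r*(n + 144) = -40*(-176 + 144) = -40*(-32) = 1280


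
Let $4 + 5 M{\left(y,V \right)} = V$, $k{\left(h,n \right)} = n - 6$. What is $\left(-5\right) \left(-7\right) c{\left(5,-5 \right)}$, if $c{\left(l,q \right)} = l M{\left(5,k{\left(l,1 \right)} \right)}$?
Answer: $-315$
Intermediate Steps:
$k{\left(h,n \right)} = -6 + n$ ($k{\left(h,n \right)} = n - 6 = -6 + n$)
$M{\left(y,V \right)} = - \frac{4}{5} + \frac{V}{5}$
$c{\left(l,q \right)} = - \frac{9 l}{5}$ ($c{\left(l,q \right)} = l \left(- \frac{4}{5} + \frac{-6 + 1}{5}\right) = l \left(- \frac{4}{5} + \frac{1}{5} \left(-5\right)\right) = l \left(- \frac{4}{5} - 1\right) = l \left(- \frac{9}{5}\right) = - \frac{9 l}{5}$)
$\left(-5\right) \left(-7\right) c{\left(5,-5 \right)} = \left(-5\right) \left(-7\right) \left(\left(- \frac{9}{5}\right) 5\right) = 35 \left(-9\right) = -315$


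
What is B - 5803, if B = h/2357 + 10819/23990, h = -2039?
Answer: -328150742517/56544430 ≈ -5803.4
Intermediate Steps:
B = -23415227/56544430 (B = -2039/2357 + 10819/23990 = -23415227/56544430 ≈ -0.41410)
B - 5803 = -23415227/56544430 - 5803 = -328150742517/56544430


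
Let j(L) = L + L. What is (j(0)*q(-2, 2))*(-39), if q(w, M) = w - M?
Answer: 0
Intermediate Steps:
j(L) = 2*L
(j(0)*q(-2, 2))*(-39) = ((2*0)*(-2 - 1*2))*(-39) = (0*(-2 - 2))*(-39) = (0*(-4))*(-39) = 0*(-39) = 0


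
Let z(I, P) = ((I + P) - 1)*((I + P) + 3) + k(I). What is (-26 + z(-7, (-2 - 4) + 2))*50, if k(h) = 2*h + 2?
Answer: 2900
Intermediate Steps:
k(h) = 2 + 2*h
z(I, P) = 2 + 2*I + (-1 + I + P)*(3 + I + P) (z(I, P) = ((I + P) - 1)*((I + P) + 3) + (2 + 2*I) = (-1 + I + P)*(3 + I + P) + (2 + 2*I) = 2 + 2*I + (-1 + I + P)*(3 + I + P))
(-26 + z(-7, (-2 - 4) + 2))*50 = (-26 + (-1 + (-7)² + ((-2 - 4) + 2)² + 2*((-2 - 4) + 2) + 4*(-7) + 2*(-7)*((-2 - 4) + 2)))*50 = (-26 + (-1 + 49 + (-6 + 2)² + 2*(-6 + 2) - 28 + 2*(-7)*(-6 + 2)))*50 = (-26 + (-1 + 49 + (-4)² + 2*(-4) - 28 + 2*(-7)*(-4)))*50 = (-26 + (-1 + 49 + 16 - 8 - 28 + 56))*50 = (-26 + 84)*50 = 58*50 = 2900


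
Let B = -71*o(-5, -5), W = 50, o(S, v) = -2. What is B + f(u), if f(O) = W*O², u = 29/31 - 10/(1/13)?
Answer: 800536512/961 ≈ 8.3302e+5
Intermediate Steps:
u = -4001/31 (u = 29*(1/31) - 10/1/13 = 29/31 - 10*13 = 29/31 - 130 = -4001/31 ≈ -129.06)
f(O) = 50*O²
B = 142 (B = -71*(-2) = 142)
B + f(u) = 142 + 50*(-4001/31)² = 142 + 50*(16008001/961) = 142 + 800400050/961 = 800536512/961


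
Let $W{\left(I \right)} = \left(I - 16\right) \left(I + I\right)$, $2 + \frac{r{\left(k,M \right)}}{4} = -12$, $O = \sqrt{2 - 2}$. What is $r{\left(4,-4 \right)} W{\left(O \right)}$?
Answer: $0$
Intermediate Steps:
$O = 0$ ($O = \sqrt{0} = 0$)
$r{\left(k,M \right)} = -56$ ($r{\left(k,M \right)} = -8 + 4 \left(-12\right) = -8 - 48 = -56$)
$W{\left(I \right)} = 2 I \left(-16 + I\right)$ ($W{\left(I \right)} = \left(-16 + I\right) 2 I = 2 I \left(-16 + I\right)$)
$r{\left(4,-4 \right)} W{\left(O \right)} = - 56 \cdot 2 \cdot 0 \left(-16 + 0\right) = - 56 \cdot 2 \cdot 0 \left(-16\right) = \left(-56\right) 0 = 0$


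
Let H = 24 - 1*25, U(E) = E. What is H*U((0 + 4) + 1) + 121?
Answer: 116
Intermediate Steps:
H = -1 (H = 24 - 25 = -1)
H*U((0 + 4) + 1) + 121 = -((0 + 4) + 1) + 121 = -(4 + 1) + 121 = -1*5 + 121 = -5 + 121 = 116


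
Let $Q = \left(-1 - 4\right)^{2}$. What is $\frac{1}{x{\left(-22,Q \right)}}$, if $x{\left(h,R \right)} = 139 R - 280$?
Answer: $\frac{1}{3195} \approx 0.00031299$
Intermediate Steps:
$Q = 25$ ($Q = \left(-5\right)^{2} = 25$)
$x{\left(h,R \right)} = -280 + 139 R$
$\frac{1}{x{\left(-22,Q \right)}} = \frac{1}{-280 + 139 \cdot 25} = \frac{1}{-280 + 3475} = \frac{1}{3195}$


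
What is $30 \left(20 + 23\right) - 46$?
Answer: $1244$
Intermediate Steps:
$30 \left(20 + 23\right) - 46 = 30 \cdot 43 - 46 = 1290 - 46 = 1244$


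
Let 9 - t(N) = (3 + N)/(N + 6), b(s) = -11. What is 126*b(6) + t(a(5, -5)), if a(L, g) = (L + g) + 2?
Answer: -11021/8 ≈ -1377.6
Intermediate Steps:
a(L, g) = 2 + L + g
t(N) = 9 - (3 + N)/(6 + N) (t(N) = 9 - (3 + N)/(N + 6) = 9 - (3 + N)/(6 + N))
126*b(6) + t(a(5, -5)) = 126*(-11) + (51 + 8*(2 + 5 - 5))/(6 + (2 + 5 - 5)) = -1386 + (51 + 8*2)/(6 + 2) = -1386 + (51 + 16)/8 = -1386 + (⅛)*67 = -1386 + 67/8 = -11021/8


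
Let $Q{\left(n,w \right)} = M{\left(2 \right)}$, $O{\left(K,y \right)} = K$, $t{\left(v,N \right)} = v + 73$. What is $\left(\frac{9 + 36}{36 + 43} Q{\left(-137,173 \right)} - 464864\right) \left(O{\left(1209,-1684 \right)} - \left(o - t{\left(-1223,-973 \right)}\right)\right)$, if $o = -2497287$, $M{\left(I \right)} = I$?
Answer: $- \frac{91712949063436}{79} \approx -1.1609 \cdot 10^{12}$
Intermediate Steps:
$t{\left(v,N \right)} = 73 + v$
$Q{\left(n,w \right)} = 2$
$\left(\frac{9 + 36}{36 + 43} Q{\left(-137,173 \right)} - 464864\right) \left(O{\left(1209,-1684 \right)} - \left(o - t{\left(-1223,-973 \right)}\right)\right) = \left(\frac{9 + 36}{36 + 43} \cdot 2 - 464864\right) \left(1209 + \left(\left(73 - 1223\right) - -2497287\right)\right) = \left(\frac{45}{79} \cdot 2 - 464864\right) \left(1209 + \left(-1150 + 2497287\right)\right) = \left(45 \cdot \frac{1}{79} \cdot 2 - 464864\right) \left(1209 + 2496137\right) = \left(\frac{45}{79} \cdot 2 - 464864\right) 2497346 = \left(\frac{90}{79} - 464864\right) 2497346 = \left(- \frac{36724166}{79}\right) 2497346 = - \frac{91712949063436}{79}$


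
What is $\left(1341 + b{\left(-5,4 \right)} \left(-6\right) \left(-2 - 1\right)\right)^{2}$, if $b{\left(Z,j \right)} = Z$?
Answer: $1565001$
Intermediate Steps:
$\left(1341 + b{\left(-5,4 \right)} \left(-6\right) \left(-2 - 1\right)\right)^{2} = \left(1341 + \left(-5\right) \left(-6\right) \left(-2 - 1\right)\right)^{2} = \left(1341 + 30 \left(-2 - 1\right)\right)^{2} = \left(1341 + 30 \left(-3\right)\right)^{2} = \left(1341 - 90\right)^{2} = 1251^{2} = 1565001$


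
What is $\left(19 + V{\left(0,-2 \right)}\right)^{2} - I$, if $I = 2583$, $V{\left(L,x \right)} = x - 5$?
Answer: $-2439$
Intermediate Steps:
$V{\left(L,x \right)} = -5 + x$ ($V{\left(L,x \right)} = x - 5 = -5 + x$)
$\left(19 + V{\left(0,-2 \right)}\right)^{2} - I = \left(19 - 7\right)^{2} - 2583 = 12^{2} - 2583 = 144 - 2583 = -2439$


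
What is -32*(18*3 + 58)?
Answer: -3584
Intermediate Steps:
-32*(18*3 + 58) = -32*(54 + 58) = -32*112 = -3584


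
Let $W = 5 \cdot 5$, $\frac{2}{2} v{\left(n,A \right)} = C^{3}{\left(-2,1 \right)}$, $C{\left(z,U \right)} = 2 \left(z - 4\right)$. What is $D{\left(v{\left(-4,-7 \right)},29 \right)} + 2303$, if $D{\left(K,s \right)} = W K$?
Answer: $-40897$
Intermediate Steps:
$C{\left(z,U \right)} = -8 + 2 z$ ($C{\left(z,U \right)} = 2 \left(-4 + z\right) = -8 + 2 z$)
$v{\left(n,A \right)} = -1728$ ($v{\left(n,A \right)} = \left(-8 + 2 \left(-2\right)\right)^{3} = \left(-8 - 4\right)^{3} = \left(-12\right)^{3} = -1728$)
$W = 25$
$D{\left(K,s \right)} = 25 K$
$D{\left(v{\left(-4,-7 \right)},29 \right)} + 2303 = 25 \left(-1728\right) + 2303 = -43200 + 2303 = -40897$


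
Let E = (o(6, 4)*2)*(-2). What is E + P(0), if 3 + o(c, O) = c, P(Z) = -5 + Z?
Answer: -17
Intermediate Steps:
o(c, O) = -3 + c
E = -12 (E = ((-3 + 6)*2)*(-2) = (3*2)*(-2) = 6*(-2) = -12)
E + P(0) = -12 + (-5 + 0) = -12 - 5 = -17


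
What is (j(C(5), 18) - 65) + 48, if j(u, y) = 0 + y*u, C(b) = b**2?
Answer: 433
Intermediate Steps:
j(u, y) = u*y (j(u, y) = 0 + u*y = u*y)
(j(C(5), 18) - 65) + 48 = (5**2*18 - 65) + 48 = (25*18 - 65) + 48 = (450 - 65) + 48 = 385 + 48 = 433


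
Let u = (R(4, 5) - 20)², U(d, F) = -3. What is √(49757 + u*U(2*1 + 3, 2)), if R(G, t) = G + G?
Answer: 5*√1973 ≈ 222.09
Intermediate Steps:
R(G, t) = 2*G
u = 144 (u = (2*4 - 20)² = (8 - 20)² = (-12)² = 144)
√(49757 + u*U(2*1 + 3, 2)) = √(49757 + 144*(-3)) = √(49757 - 432) = √49325 = 5*√1973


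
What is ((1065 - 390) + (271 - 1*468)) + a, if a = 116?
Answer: 594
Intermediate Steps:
((1065 - 390) + (271 - 1*468)) + a = ((1065 - 390) + (271 - 1*468)) + 116 = (675 + (271 - 468)) + 116 = (675 - 197) + 116 = 478 + 116 = 594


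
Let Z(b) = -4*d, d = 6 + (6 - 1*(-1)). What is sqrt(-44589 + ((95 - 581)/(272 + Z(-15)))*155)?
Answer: I*sqrt(21746802)/22 ≈ 211.97*I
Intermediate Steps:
d = 13 (d = 6 + (6 + 1) = 6 + 7 = 13)
Z(b) = -52 (Z(b) = -4*13 = -52)
sqrt(-44589 + ((95 - 581)/(272 + Z(-15)))*155) = sqrt(-44589 + ((95 - 581)/(272 - 52))*155) = sqrt(-44589 - 486/220*155) = sqrt(-44589 - 486*1/220*155) = sqrt(-44589 - 243/110*155) = sqrt(-44589 - 7533/22) = sqrt(-988491/22) = I*sqrt(21746802)/22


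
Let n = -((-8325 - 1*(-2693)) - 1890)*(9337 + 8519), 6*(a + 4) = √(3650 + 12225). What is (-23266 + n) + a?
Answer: 134289562 + 5*√635/6 ≈ 1.3429e+8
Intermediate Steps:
a = -4 + 5*√635/6 (a = -4 + √(3650 + 12225)/6 = -4 + √15875/6 = -4 + (5*√635)/6 = -4 + 5*√635/6 ≈ 16.999)
n = 134312832 (n = -((-8325 + 2693) - 1890)*17856 = -(-5632 - 1890)*17856 = -(-7522)*17856 = -1*(-134312832) = 134312832)
(-23266 + n) + a = (-23266 + 134312832) + (-4 + 5*√635/6) = 134289566 + (-4 + 5*√635/6) = 134289562 + 5*√635/6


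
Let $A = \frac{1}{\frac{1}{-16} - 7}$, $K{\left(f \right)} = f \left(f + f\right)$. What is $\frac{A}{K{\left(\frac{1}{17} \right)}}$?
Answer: $- \frac{2312}{113} \approx -20.46$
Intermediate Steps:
$K{\left(f \right)} = 2 f^{2}$ ($K{\left(f \right)} = f 2 f = 2 f^{2}$)
$A = - \frac{16}{113}$ ($A = \frac{1}{- \frac{1}{16} - 7} = \frac{1}{- \frac{113}{16}} = - \frac{16}{113} \approx -0.14159$)
$\frac{A}{K{\left(\frac{1}{17} \right)}} = \frac{1}{2 \left(\frac{1}{17}\right)^{2}} \left(- \frac{16}{113}\right) = \frac{1}{2 \cdot \frac{1}{289}} \left(- \frac{16}{113}\right) = \frac{1}{\frac{2}{289}} \left(- \frac{16}{113}\right) = \frac{289}{2} \left(- \frac{16}{113}\right) = - \frac{2312}{113}$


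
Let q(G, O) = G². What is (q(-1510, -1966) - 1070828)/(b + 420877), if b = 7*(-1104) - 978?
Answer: 1209272/412171 ≈ 2.9339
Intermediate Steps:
b = -8706 (b = -7728 - 978 = -8706)
(q(-1510, -1966) - 1070828)/(b + 420877) = ((-1510)² - 1070828)/(-8706 + 420877) = (2280100 - 1070828)/412171 = 1209272*(1/412171) = 1209272/412171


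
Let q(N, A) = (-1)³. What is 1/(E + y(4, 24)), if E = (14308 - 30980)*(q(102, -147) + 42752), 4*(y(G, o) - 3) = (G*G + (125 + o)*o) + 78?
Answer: -2/1425487503 ≈ -1.4030e-9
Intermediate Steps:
q(N, A) = -1
y(G, o) = 45/2 + G²/4 + o*(125 + o)/4 (y(G, o) = 3 + ((G*G + (125 + o)*o) + 78)/4 = 3 + ((G² + o*(125 + o)) + 78)/4 = 3 + (78 + G² + o*(125 + o))/4 = 3 + (39/2 + G²/4 + o*(125 + o)/4) = 45/2 + G²/4 + o*(125 + o)/4)
E = -712744672 (E = (14308 - 30980)*(-1 + 42752) = -16672*42751 = -712744672)
1/(E + y(4, 24)) = 1/(-712744672 + (45/2 + (¼)*4² + (¼)*24² + (125/4)*24)) = 1/(-712744672 + (45/2 + (¼)*16 + (¼)*576 + 750)) = 1/(-712744672 + (45/2 + 4 + 144 + 750)) = 1/(-712744672 + 1841/2) = 1/(-1425487503/2) = -2/1425487503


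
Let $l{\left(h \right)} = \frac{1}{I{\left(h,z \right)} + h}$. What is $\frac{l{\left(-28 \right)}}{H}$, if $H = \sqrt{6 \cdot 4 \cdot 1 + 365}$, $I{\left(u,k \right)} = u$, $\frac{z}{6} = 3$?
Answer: $- \frac{\sqrt{389}}{21784} \approx -0.00090539$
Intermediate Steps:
$z = 18$ ($z = 6 \cdot 3 = 18$)
$l{\left(h \right)} = \frac{1}{2 h}$ ($l{\left(h \right)} = \frac{1}{h + h} = \frac{1}{2 h}$)
$H = \sqrt{389}$ ($H = \sqrt{24 \cdot 1 + 365} = \sqrt{24 + 365} = \sqrt{389} \approx 19.723$)
$\frac{l{\left(-28 \right)}}{H} = \frac{\frac{1}{2} \frac{1}{-28}}{\sqrt{389}} = \frac{1}{2} \left(- \frac{1}{28}\right) \frac{\sqrt{389}}{389} = - \frac{\frac{1}{389} \sqrt{389}}{56} = - \frac{\sqrt{389}}{21784}$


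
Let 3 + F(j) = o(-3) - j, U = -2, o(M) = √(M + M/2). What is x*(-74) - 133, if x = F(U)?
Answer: -59 - 111*I*√2 ≈ -59.0 - 156.98*I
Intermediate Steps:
o(M) = √6*√M/2 (o(M) = √(M + M*(½)) = √(M + M/2) = √(3*M/2) = √6*√M/2)
F(j) = -3 - j + 3*I*√2/2 (F(j) = -3 + (√6*√(-3)/2 - j) = -3 + (√6*(I*√3)/2 - j) = -3 + (3*I*√2/2 - j) = -3 + (-j + 3*I*√2/2) = -3 - j + 3*I*√2/2)
x = -1 + 3*I*√2/2 (x = -3 - 1*(-2) + 3*I*√2/2 = -3 + 2 + 3*I*√2/2 = -1 + 3*I*√2/2 ≈ -1.0 + 2.1213*I)
x*(-74) - 133 = (-1 + 3*I*√2/2)*(-74) - 133 = (74 - 111*I*√2) - 133 = -59 - 111*I*√2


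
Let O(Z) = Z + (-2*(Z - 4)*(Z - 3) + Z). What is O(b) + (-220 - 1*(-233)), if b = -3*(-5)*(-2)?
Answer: -2291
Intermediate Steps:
b = -30 (b = 15*(-2) = -30)
O(Z) = 2*Z - 2*(-4 + Z)*(-3 + Z) (O(Z) = Z + (-2*(-4 + Z)*(-3 + Z) + Z) = Z + (Z - 2*(-4 + Z)*(-3 + Z)) = 2*Z - 2*(-4 + Z)*(-3 + Z))
O(b) + (-220 - 1*(-233)) = (-24 - 2*(-30)² + 16*(-30)) + (-220 - 1*(-233)) = (-24 - 2*900 - 480) + (-220 + 233) = (-24 - 1800 - 480) + 13 = -2304 + 13 = -2291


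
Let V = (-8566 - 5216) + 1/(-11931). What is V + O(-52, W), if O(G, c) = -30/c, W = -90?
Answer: -164429066/11931 ≈ -13782.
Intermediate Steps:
V = -164433043/11931 (V = -13782 - 1/11931 = -164433043/11931 ≈ -13782.)
V + O(-52, W) = -164433043/11931 - 30/(-90) = -164433043/11931 - 30*(-1/90) = -164433043/11931 + 1/3 = -164429066/11931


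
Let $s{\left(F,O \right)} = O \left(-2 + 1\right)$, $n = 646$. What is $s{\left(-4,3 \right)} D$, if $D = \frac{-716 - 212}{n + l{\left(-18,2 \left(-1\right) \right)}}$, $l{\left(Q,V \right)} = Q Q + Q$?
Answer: $\frac{348}{119} \approx 2.9244$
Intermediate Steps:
$l{\left(Q,V \right)} = Q + Q^{2}$ ($l{\left(Q,V \right)} = Q^{2} + Q = Q + Q^{2}$)
$s{\left(F,O \right)} = - O$ ($s{\left(F,O \right)} = O \left(-1\right) = - O$)
$D = - \frac{116}{119}$ ($D = \frac{-716 - 212}{646 - 18 \left(1 - 18\right)} = - \frac{928}{646 - -306} = - \frac{928}{646 + 306} = - \frac{928}{952} = \left(-928\right) \frac{1}{952} = - \frac{116}{119} \approx -0.97479$)
$s{\left(-4,3 \right)} D = \left(-1\right) 3 \left(- \frac{116}{119}\right) = \left(-3\right) \left(- \frac{116}{119}\right) = \frac{348}{119}$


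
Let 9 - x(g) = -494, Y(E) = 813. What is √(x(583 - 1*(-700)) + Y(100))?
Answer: 2*√329 ≈ 36.277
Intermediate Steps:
x(g) = 503 (x(g) = 9 - 1*(-494) = 9 + 494 = 503)
√(x(583 - 1*(-700)) + Y(100)) = √(503 + 813) = √1316 = 2*√329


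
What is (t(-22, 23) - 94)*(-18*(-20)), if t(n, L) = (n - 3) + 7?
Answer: -40320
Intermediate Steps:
t(n, L) = 4 + n (t(n, L) = (-3 + n) + 7 = 4 + n)
(t(-22, 23) - 94)*(-18*(-20)) = ((4 - 22) - 94)*(-18*(-20)) = (-18 - 94)*360 = -112*360 = -40320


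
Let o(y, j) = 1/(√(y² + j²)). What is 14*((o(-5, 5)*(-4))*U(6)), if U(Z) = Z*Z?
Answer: -1008*√2/5 ≈ -285.11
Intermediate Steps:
U(Z) = Z²
o(y, j) = (j² + y²)^(-½) (o(y, j) = 1/(√(j² + y²)) = (j² + y²)^(-½))
14*((o(-5, 5)*(-4))*U(6)) = 14*((-4/√(5² + (-5)²))*6²) = 14*((-4/√(25 + 25))*36) = 14*((-4/√50)*36) = 14*(((√2/10)*(-4))*36) = 14*(-2*√2/5*36) = 14*(-72*√2/5) = -1008*√2/5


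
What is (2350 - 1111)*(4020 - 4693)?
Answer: -833847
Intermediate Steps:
(2350 - 1111)*(4020 - 4693) = 1239*(-673) = -833847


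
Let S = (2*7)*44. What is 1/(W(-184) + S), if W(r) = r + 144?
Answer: 1/576 ≈ 0.0017361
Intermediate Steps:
W(r) = 144 + r
S = 616 (S = 14*44 = 616)
1/(W(-184) + S) = 1/((144 - 184) + 616) = 1/(-40 + 616) = 1/576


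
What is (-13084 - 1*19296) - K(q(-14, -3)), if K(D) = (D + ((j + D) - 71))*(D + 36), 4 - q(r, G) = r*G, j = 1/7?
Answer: -228716/7 ≈ -32674.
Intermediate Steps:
j = ⅐ ≈ 0.14286
q(r, G) = 4 - G*r (q(r, G) = 4 - r*G = 4 - G*r)
K(D) = (36 + D)*(-496/7 + 2*D) (K(D) = (D + ((⅐ + D) - 71))*(D + 36) = (D + (-496/7 + D))*(36 + D) = (-496/7 + 2*D)*(36 + D) = (36 + D)*(-496/7 + 2*D))
(-13084 - 1*19296) - K(q(-14, -3)) = (-13084 - 1*19296) - (-17856/7 + 2*(4 - 1*(-3)*(-14))² + 8*(4 - 1*(-3)*(-14))/7) = (-13084 - 19296) - (-17856/7 + 2*(4 - 42)² + 8*(4 - 42)/7) = -32380 - (-17856/7 + 2*(-38)² + (8/7)*(-38)) = -32380 - (-17856/7 + 2*1444 - 304/7) = -32380 - (-17856/7 + 2888 - 304/7) = -32380 - 1*2056/7 = -32380 - 2056/7 = -228716/7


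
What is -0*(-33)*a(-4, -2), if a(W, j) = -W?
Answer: 0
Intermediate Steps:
-0*(-33)*a(-4, -2) = -0*(-33)*(-1*(-4)) = -0*4 = -1*0 = 0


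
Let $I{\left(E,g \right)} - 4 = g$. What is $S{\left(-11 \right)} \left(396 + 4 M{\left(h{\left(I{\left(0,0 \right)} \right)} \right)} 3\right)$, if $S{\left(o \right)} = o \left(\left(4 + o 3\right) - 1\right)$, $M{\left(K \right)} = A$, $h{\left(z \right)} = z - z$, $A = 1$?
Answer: $134640$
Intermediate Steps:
$I{\left(E,g \right)} = 4 + g$
$h{\left(z \right)} = 0$
$M{\left(K \right)} = 1$
$S{\left(o \right)} = o \left(3 + 3 o\right)$ ($S{\left(o \right)} = o \left(\left(4 + 3 o\right) - 1\right) = o \left(3 + 3 o\right)$)
$S{\left(-11 \right)} \left(396 + 4 M{\left(h{\left(I{\left(0,0 \right)} \right)} \right)} 3\right) = 3 \left(-11\right) \left(1 - 11\right) \left(396 + 4 \cdot 1 \cdot 3\right) = 3 \left(-11\right) \left(-10\right) \left(396 + 4 \cdot 3\right) = 330 \left(396 + 12\right) = 330 \cdot 408 = 134640$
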